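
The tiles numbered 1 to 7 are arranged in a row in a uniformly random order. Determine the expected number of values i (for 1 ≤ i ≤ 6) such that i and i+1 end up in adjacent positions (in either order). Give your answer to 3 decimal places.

1.714

For each i ∈ {1,…,6}, let Xᵢ = 1 if i and i+1 are adjacent. P(Xᵢ=1) = 2·(7−1)!/7! = 2/7.
By linearity, E[ΣXᵢ] = (6)·(2/7) = 12/7.
≈ 1.714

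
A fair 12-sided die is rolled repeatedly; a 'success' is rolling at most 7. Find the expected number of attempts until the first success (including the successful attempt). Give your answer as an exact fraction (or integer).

For a geometric distribution, E[trials] = 1/p = 1/(7/12) = 12/7.

12/7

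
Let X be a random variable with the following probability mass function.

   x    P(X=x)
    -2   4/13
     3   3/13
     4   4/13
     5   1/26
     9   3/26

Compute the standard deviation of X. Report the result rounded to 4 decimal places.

3.4777

E[X] = 33/13, E[X²] = 241/13
Var(X) = E[X²] − (E[X])² = 241/13 − 1089/169 = 2044/169
SD(X) = √(2044/169) ≈ 3.4777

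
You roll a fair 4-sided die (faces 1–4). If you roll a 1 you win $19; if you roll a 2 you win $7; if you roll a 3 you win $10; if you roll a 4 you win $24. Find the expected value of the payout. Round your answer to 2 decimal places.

$15.00

E[payout] = (1/4)·7 + (1/4)·10 + (1/4)·19 + (1/4)·24 = 15
≈ $15.00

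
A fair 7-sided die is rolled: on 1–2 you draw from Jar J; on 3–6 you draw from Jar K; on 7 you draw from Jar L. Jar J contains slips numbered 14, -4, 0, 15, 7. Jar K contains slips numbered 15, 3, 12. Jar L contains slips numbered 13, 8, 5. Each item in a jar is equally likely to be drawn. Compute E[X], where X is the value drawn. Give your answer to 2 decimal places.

8.78

E[X | Jar J] = (14 − 4 + 0 + 15 + 7)/5 = 32/5
E[X | Jar K] = (15 + 3 + 12)/3 = 10
E[X | Jar L] = (13 + 8 + 5)/3 = 26/3
E[X] = (2/7)·32/5 + (4/7)·10 + (1/7)·26/3 = 922/105 ≈ 8.78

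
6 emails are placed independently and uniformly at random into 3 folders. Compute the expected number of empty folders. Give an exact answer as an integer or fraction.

64/243

Let Xⱼ=1 if folder j is empty. P(Xⱼ=1) = ((3-1)/3)^6 = 64/729.
By linearity, E[#empty] = 3·64/729 = 64/243.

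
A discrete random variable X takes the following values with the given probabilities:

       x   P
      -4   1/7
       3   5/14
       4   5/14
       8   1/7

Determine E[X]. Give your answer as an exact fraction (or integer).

E[X] = (1/7)·(-4) + (5/14)·3 + (5/14)·4 + (1/7)·8
     = 43/14

43/14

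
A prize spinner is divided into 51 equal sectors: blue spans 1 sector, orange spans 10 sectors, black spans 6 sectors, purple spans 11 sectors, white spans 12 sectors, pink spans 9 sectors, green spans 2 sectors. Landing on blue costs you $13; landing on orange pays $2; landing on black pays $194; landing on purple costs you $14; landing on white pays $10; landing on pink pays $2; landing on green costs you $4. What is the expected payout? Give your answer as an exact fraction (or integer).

1147/51 dollars

E[payout] = (1/51)·(-13) + (10/51)·2 + (6/51)·194 + (11/51)·(-14) + (12/51)·10 + (9/51)·2 + (2/51)·(-4) = 1147/51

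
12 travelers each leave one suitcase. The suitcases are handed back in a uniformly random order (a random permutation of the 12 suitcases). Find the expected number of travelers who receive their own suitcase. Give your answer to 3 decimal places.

1.000

Let Xᵢ = 1 if person i gets their own suitcase. For each i, P(Xᵢ=1) = 1/12.
By linearity of expectation, E[X₁+…+X_12] = 12·(1/12) = 1.
≈ 1.000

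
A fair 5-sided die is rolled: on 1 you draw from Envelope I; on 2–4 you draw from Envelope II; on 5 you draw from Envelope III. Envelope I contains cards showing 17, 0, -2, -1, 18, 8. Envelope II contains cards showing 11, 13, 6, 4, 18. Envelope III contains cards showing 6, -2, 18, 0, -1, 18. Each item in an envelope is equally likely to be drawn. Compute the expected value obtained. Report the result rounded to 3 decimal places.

E[X | Envelope I] = (17 + 0 − 2 − 1 + 18 + 8)/6 = 20/3
E[X | Envelope II] = (11 + 13 + 6 + 4 + 18)/5 = 52/5
E[X | Envelope III] = (6 − 2 + 18 + 0 − 1 + 18)/6 = 13/2
E[X] = (1/5)·20/3 + (3/5)·52/5 + (1/5)·13/2 = 1331/150 ≈ 8.873

8.873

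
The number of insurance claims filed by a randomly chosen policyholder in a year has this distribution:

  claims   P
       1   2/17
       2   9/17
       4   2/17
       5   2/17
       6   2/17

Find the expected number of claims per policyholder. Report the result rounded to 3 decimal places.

E[X] = (2/17)·1 + (9/17)·2 + (2/17)·4 + (2/17)·5 + (2/17)·6
     = 50/17 ≈ 2.941

2.941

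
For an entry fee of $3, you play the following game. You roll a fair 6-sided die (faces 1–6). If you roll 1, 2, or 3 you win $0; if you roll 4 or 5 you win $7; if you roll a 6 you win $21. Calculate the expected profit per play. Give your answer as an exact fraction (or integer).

E[payout] = (1/2)·0 + (1/3)·7 + (1/6)·21 = 35/6
Expected profit = 35/6 − 3 = 17/6

17/6 dollars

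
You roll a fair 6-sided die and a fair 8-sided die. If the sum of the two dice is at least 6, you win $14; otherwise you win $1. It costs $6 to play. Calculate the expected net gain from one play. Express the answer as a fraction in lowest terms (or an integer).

127/24 dollars

E[payout] = (5/24)·1 + (19/24)·14 = 271/24
Expected profit = 271/24 − 6 = 127/24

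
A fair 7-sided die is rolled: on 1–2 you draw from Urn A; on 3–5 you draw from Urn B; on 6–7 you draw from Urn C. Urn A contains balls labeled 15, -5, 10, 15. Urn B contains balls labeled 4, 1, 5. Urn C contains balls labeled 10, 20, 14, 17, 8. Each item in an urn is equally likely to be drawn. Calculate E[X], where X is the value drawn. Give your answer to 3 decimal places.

E[X | Urn A] = (15 − 5 + 10 + 15)/4 = 35/4
E[X | Urn B] = (4 + 1 + 5)/3 = 10/3
E[X | Urn C] = (10 + 20 + 14 + 17 + 8)/5 = 69/5
E[X] = (2/7)·35/4 + (3/7)·10/3 + (2/7)·69/5 = 551/70 ≈ 7.871

7.871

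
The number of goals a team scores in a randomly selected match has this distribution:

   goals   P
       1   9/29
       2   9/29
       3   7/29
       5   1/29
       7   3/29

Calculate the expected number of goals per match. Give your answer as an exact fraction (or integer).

E[X] = (9/29)·1 + (9/29)·2 + (7/29)·3 + (1/29)·5 + (3/29)·7
     = 74/29

74/29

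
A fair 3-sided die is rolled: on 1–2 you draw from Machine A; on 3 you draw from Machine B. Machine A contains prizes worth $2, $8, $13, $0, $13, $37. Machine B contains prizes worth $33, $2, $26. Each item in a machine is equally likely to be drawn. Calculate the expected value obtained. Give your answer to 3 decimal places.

E[X | Machine A] = (2 + 8 + 13 + 0 + 13 + 37)/6 = 73/6
E[X | Machine B] = (33 + 2 + 26)/3 = 61/3
E[X] = (2/3)·73/6 + (1/3)·61/3 = 134/9 ≈ 14.889

$14.889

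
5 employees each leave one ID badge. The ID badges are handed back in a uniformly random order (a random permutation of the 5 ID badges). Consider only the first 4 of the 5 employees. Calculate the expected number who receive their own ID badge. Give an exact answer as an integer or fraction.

Let Xᵢ = 1 if person i gets their own ID badge. For each i, P(Xᵢ=1) = 1/5.
By linearity of expectation, E[X₁+…+X_4] = 4·(1/5) = 4/5.

4/5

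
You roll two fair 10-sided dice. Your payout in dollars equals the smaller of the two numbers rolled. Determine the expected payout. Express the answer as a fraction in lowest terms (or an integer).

77/20 dollars

Distribution of the smaller of the two numbers rolled: 1 w.p. 19/100, 2 w.p. 17/100, 3 w.p. 3/20, 4 w.p. 13/100, 5 w.p. 11/100, 6 w.p. 9/100, …
E[payout] = (19/100)·1 + (17/100)·2 + (3/20)·3 + (13/100)·4 + (11/100)·5 + (9/100)·6 + (7/100)·7 + (1/20)·8 + (3/100)·9 + (1/100)·10 = 77/20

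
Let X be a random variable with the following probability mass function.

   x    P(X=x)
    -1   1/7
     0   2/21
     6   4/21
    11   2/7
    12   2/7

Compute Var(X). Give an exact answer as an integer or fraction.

1244/49

E[X] = (1/7)·(-1) + (2/21)·0 + (4/21)·6 + (2/7)·11 + (2/7)·12 = 53/7
E[X²] = (1/7)·1 + (2/21)·0 + (4/21)·36 + (2/7)·121 + (2/7)·144 = 579/7
Var(X) = 579/7 − (53/7)² = 1244/49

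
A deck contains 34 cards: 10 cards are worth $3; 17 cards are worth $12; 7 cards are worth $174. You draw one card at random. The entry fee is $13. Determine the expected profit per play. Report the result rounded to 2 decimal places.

E[payout] = (10/34)·3 + (17/34)·12 + (7/34)·174 = 726/17
Expected profit = 726/17 − 13 = 505/17 ≈ $29.71

$29.71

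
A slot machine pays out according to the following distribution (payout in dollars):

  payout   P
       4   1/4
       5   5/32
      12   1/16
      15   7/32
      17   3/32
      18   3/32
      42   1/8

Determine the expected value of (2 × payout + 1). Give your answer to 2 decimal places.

29.69

E[2x+1] = (1/4)·9 + (5/32)·11 + (1/16)·25 + (7/32)·31 + (3/32)·35 + (3/32)·37 + (1/8)·85
     = 475/16 ≈ 29.69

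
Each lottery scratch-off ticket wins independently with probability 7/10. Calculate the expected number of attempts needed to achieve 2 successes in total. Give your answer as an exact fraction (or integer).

By linearity (sum of 2 independent geometric waits), E[trials] = 2/p = 2/(7/10) = 20/7.

20/7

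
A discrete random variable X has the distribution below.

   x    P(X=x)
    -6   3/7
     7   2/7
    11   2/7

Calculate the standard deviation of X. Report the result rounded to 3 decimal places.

7.575

E[X] = 18/7, E[X²] = 64
Var(X) = E[X²] − (E[X])² = 64 − 324/49 = 2812/49
SD(X) = √(2812/49) ≈ 7.575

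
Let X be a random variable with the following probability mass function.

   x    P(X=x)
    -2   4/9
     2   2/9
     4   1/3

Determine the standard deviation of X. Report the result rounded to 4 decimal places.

E[X] = 8/9, E[X²] = 8
Var(X) = E[X²] − (E[X])² = 8 − 64/81 = 584/81
SD(X) = √(584/81) ≈ 2.6851

2.6851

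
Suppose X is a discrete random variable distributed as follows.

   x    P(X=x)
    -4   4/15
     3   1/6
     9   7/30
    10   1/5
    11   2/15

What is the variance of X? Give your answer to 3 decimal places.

E[X] = (4/15)·(-4) + (1/6)·3 + (7/30)·9 + (1/5)·10 + (2/15)·11 = 5
E[X²] = (4/15)·16 + (1/6)·9 + (7/30)·81 + (1/5)·100 + (2/15)·121 = 304/5
Var(X) = 304/5 − (5)² = 179/5 ≈ 35.800

35.800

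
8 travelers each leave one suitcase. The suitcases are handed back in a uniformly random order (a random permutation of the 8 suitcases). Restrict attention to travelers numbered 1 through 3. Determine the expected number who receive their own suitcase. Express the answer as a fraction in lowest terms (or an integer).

Let Xᵢ = 1 if person i gets their own suitcase. For each i, P(Xᵢ=1) = 1/8.
By linearity of expectation, E[X₁+…+X_3] = 3·(1/8) = 3/8.

3/8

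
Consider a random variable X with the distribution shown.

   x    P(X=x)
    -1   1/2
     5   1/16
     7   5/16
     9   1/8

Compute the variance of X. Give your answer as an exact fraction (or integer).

1135/64

E[X] = (1/2)·(-1) + (1/16)·5 + (5/16)·7 + (1/8)·9 = 25/8
E[X²] = (1/2)·1 + (1/16)·25 + (5/16)·49 + (1/8)·81 = 55/2
Var(X) = 55/2 − (25/8)² = 1135/64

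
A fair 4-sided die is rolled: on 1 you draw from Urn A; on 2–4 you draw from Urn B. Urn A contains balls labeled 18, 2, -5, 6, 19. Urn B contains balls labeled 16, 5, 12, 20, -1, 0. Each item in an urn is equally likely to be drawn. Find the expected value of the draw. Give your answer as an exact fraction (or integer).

E[X | Urn A] = (18 + 2 − 5 + 6 + 19)/5 = 8
E[X | Urn B] = (16 + 5 + 12 + 20 − 1 + 0)/6 = 26/3
E[X] = (1/4)·8 + (3/4)·26/3 = 17/2

17/2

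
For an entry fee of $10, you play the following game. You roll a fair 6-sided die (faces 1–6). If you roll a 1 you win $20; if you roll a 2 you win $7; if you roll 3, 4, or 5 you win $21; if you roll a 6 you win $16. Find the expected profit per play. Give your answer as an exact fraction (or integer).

E[payout] = (1/6)·7 + (1/6)·16 + (1/6)·20 + (1/2)·21 = 53/3
Expected profit = 53/3 − 10 = 23/3

23/3 dollars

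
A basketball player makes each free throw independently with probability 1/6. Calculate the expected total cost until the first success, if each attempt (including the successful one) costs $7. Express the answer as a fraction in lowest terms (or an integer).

E[#attempts] = 1/p = 6; E[cost] = 7·6 = 42.

$42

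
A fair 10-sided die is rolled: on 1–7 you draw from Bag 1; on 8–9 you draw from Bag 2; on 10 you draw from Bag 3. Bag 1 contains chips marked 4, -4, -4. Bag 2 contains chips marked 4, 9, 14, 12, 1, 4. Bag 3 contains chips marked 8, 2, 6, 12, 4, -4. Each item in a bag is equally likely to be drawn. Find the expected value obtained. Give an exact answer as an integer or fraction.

1

E[X | Bag 1] = (4 − 4 − 4)/3 = -4/3
E[X | Bag 2] = (4 + 9 + 14 + 12 + 1 + 4)/6 = 22/3
E[X | Bag 3] = (8 + 2 + 6 + 12 + 4 − 4)/6 = 14/3
E[X] = (7/10)·(-4/3) + (1/5)·22/3 + (1/10)·14/3 = 1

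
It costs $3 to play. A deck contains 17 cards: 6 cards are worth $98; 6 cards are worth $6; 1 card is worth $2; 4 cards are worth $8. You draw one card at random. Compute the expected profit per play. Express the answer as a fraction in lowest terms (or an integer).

E[payout] = (6/17)·98 + (6/17)·6 + (1/17)·2 + (4/17)·8 = 658/17
Expected profit = 658/17 − 3 = 607/17

607/17 dollars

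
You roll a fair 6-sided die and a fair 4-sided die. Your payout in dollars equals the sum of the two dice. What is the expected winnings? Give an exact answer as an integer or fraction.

$6

Distribution of the sum of the two dice: 2 w.p. 1/24, 3 w.p. 1/12, 4 w.p. 1/8, 5 w.p. 1/6, 6 w.p. 1/6, 7 w.p. 1/6, …
E[payout] = (1/24)·2 + (1/12)·3 + (1/8)·4 + (1/6)·5 + (1/6)·6 + (1/6)·7 + (1/8)·8 + (1/12)·9 + (1/24)·10 = 6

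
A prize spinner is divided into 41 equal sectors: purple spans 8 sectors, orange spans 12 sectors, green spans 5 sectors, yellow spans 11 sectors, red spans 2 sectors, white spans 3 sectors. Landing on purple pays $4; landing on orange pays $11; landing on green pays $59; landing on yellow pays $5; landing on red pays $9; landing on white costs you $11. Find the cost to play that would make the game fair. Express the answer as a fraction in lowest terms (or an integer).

E[payout] = (8/41)·4 + (12/41)·11 + (5/41)·59 + (11/41)·5 + (2/41)·9 + (3/41)·(-11) = 499/41
Fair fee = E[payout] = 499/41

499/41 dollars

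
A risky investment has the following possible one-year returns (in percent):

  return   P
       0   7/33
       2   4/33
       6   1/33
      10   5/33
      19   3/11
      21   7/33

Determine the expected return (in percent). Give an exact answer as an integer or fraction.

382/33

E[X] = (7/33)·0 + (4/33)·2 + (1/33)·6 + (5/33)·10 + (3/11)·19 + (7/33)·21
     = 382/33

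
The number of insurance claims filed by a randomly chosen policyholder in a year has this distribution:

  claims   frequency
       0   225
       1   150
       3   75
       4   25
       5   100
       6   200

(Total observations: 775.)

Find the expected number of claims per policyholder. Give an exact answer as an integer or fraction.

Total = 775, so P(claims=0) = 225/775, etc.
E[X] = (9/31)·0 + (6/31)·1 + (3/31)·3 + (1/31)·4 + (4/31)·5 + (8/31)·6
     = 87/31

87/31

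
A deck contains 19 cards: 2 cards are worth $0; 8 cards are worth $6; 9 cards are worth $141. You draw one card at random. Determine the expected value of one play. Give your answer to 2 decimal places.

$69.32

E[payout] = (2/19)·0 + (8/19)·6 + (9/19)·141 = 1317/19
≈ $69.32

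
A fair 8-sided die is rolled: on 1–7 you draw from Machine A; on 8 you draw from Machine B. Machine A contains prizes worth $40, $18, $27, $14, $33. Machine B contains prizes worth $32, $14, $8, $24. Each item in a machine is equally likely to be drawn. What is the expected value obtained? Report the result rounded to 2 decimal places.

$25.54

E[X | Machine A] = (40 + 18 + 27 + 14 + 33)/5 = 132/5
E[X | Machine B] = (32 + 14 + 8 + 24)/4 = 39/2
E[X] = (7/8)·132/5 + (1/8)·39/2 = 2043/80 ≈ 25.54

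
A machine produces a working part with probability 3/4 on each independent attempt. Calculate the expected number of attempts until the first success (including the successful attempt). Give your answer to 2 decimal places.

For a geometric distribution, E[trials] = 1/p = 1/(3/4) = 4/3.
≈ 1.33

1.33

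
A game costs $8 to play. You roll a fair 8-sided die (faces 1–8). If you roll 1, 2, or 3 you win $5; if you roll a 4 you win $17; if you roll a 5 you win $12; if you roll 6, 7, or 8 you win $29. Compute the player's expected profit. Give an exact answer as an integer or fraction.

67/8 dollars

E[payout] = (3/8)·5 + (1/8)·12 + (1/8)·17 + (3/8)·29 = 131/8
Expected profit = 131/8 − 8 = 67/8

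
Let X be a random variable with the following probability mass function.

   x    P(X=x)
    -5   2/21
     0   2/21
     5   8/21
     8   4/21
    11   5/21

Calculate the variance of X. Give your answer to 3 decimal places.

21.864

E[X] = (2/21)·(-5) + (2/21)·0 + (8/21)·5 + (4/21)·8 + (5/21)·11 = 39/7
E[X²] = (2/21)·25 + (2/21)·0 + (8/21)·25 + (4/21)·64 + (5/21)·121 = 1111/21
Var(X) = 1111/21 − (39/7)² = 3214/147 ≈ 21.864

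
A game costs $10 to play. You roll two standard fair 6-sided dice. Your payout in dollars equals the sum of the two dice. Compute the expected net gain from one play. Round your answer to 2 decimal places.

Distribution of the sum of the two dice: 2 w.p. 1/36, 3 w.p. 1/18, 4 w.p. 1/12, 5 w.p. 1/9, 6 w.p. 5/36, 7 w.p. 1/6, …
E[payout] = (1/36)·2 + (1/18)·3 + (1/12)·4 + (1/9)·5 + (5/36)·6 + (1/6)·7 + (5/36)·8 + (1/9)·9 + (1/12)·10 + (1/18)·11 + (1/36)·12 = 7
Expected profit = 7 − 10 = -3 ≈ -$3.00

-$3.00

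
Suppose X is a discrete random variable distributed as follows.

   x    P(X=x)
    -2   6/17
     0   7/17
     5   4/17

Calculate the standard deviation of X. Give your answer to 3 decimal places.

E[X] = 8/17, E[X²] = 124/17
Var(X) = E[X²] − (E[X])² = 124/17 − 64/289 = 2044/289
SD(X) = √(2044/289) ≈ 2.659

2.659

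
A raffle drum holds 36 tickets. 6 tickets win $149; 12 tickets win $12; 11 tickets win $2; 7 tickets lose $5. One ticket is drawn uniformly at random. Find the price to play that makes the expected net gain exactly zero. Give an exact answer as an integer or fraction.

1025/36 dollars

E[payout] = (6/36)·149 + (12/36)·12 + (11/36)·2 + (7/36)·(-5) = 1025/36
Fair fee = E[payout] = 1025/36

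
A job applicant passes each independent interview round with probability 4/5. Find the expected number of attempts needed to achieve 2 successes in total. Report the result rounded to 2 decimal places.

2.50

By linearity (sum of 2 independent geometric waits), E[trials] = 2/p = 2/(4/5) = 5/2.
≈ 2.50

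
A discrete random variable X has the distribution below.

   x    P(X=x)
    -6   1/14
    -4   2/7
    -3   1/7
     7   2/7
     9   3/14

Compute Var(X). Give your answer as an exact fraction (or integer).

7069/196

E[X] = (1/14)·(-6) + (2/7)·(-4) + (1/7)·(-3) + (2/7)·7 + (3/14)·9 = 27/14
E[X²] = (1/14)·36 + (2/7)·16 + (1/7)·9 + (2/7)·49 + (3/14)·81 = 557/14
Var(X) = 557/14 − (27/14)² = 7069/196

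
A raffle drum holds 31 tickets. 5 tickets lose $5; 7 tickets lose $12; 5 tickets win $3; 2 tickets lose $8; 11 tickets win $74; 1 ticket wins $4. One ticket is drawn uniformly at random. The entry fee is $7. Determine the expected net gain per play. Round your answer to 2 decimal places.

E[payout] = (5/31)·(-5) + (7/31)·(-12) + (5/31)·3 + (2/31)·(-8) + (11/31)·74 + (1/31)·4 = 708/31
Expected profit = 708/31 − 7 = 491/31 ≈ $15.84

$15.84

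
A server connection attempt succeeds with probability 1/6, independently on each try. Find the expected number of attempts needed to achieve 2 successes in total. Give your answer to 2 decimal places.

12.00

By linearity (sum of 2 independent geometric waits), E[trials] = 2/p = 2/(1/6) = 12.
≈ 12.00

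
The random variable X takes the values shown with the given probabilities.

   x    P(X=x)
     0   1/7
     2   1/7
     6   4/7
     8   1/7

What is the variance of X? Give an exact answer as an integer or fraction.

E[X] = (1/7)·0 + (1/7)·2 + (4/7)·6 + (1/7)·8 = 34/7
E[X²] = (1/7)·0 + (1/7)·4 + (4/7)·36 + (1/7)·64 = 212/7
Var(X) = 212/7 − (34/7)² = 328/49

328/49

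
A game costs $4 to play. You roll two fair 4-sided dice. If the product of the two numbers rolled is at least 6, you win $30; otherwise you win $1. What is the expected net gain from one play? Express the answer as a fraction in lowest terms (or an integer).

E[payout] = (1/2)·1 + (1/2)·30 = 31/2
Expected profit = 31/2 − 4 = 23/2

23/2 dollars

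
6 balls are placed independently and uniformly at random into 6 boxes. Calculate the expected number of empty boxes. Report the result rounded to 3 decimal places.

Let Xⱼ=1 if box j is empty. P(Xⱼ=1) = ((6-1)/6)^6 = 15625/46656.
By linearity, E[#empty] = 6·15625/46656 = 15625/7776.
≈ 2.009

2.009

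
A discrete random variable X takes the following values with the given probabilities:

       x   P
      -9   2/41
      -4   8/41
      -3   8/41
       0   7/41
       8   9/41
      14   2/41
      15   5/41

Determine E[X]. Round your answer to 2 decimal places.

E[X] = (2/41)·(-9) + (8/41)·(-4) + (8/41)·(-3) + (7/41)·0 + (9/41)·8 + (2/41)·14 + (5/41)·15
     = 101/41 ≈ 2.46

2.46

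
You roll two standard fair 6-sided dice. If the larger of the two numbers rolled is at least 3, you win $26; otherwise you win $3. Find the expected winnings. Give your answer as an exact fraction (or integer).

E[payout] = (1/9)·3 + (8/9)·26 = 211/9

211/9 dollars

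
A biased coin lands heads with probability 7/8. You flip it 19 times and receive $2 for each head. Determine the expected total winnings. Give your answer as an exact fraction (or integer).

E[#heads] = 19·7/8 = 133/8 (linearity over flips).
E[winnings] = 2·133/8 = 133/4.

133/4 dollars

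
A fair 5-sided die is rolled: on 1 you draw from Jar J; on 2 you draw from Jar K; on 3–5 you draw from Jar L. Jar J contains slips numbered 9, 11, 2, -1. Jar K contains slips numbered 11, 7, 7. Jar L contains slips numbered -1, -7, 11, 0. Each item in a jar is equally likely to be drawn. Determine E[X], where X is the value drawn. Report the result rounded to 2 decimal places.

E[X | Jar J] = (9 + 11 + 2 − 1)/4 = 21/4
E[X | Jar K] = (11 + 7 + 7)/3 = 25/3
E[X | Jar L] = (-1 − 7 + 11 + 0)/4 = 3/4
E[X] = (1/5)·21/4 + (1/5)·25/3 + (3/5)·3/4 = 19/6 ≈ 3.17

3.17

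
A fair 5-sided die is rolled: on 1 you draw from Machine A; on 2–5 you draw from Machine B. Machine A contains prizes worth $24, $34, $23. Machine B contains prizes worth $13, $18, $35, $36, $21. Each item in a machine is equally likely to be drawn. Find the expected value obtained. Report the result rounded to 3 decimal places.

E[X | Machine A] = (24 + 34 + 23)/3 = 27
E[X | Machine B] = (13 + 18 + 35 + 36 + 21)/5 = 123/5
E[X] = (1/5)·27 + (4/5)·123/5 = 627/25 ≈ 25.080

$25.080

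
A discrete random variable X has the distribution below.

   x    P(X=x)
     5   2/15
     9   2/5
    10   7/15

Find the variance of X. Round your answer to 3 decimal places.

E[X] = (2/15)·5 + (2/5)·9 + (7/15)·10 = 134/15
E[X²] = (2/15)·25 + (2/5)·81 + (7/15)·100 = 412/5
Var(X) = 412/5 − (134/15)² = 584/225 ≈ 2.596

2.596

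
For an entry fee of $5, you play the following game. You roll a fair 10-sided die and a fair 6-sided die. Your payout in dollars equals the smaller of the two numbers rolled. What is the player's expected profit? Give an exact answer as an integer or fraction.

-25/12 dollars

Distribution of the smaller of the two numbers rolled: 1 w.p. 1/4, 2 w.p. 13/60, 3 w.p. 11/60, 4 w.p. 3/20, 5 w.p. 7/60, 6 w.p. 1/12
E[payout] = (1/4)·1 + (13/60)·2 + (11/60)·3 + (3/20)·4 + (7/60)·5 + (1/12)·6 = 35/12
Expected profit = 35/12 − 5 = -25/12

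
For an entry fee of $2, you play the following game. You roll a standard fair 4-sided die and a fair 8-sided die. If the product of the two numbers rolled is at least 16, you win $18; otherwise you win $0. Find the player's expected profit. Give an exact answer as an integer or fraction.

E[payout] = (23/32)·0 + (9/32)·18 = 81/16
Expected profit = 81/16 − 2 = 49/16

49/16 dollars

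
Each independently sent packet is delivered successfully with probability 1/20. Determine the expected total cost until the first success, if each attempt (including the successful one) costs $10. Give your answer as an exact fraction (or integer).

E[#attempts] = 1/p = 20; E[cost] = 10·20 = 200.

$200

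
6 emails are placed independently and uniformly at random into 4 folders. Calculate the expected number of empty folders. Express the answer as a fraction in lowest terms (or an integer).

Let Xⱼ=1 if folder j is empty. P(Xⱼ=1) = ((4-1)/4)^6 = 729/4096.
By linearity, E[#empty] = 4·729/4096 = 729/1024.

729/1024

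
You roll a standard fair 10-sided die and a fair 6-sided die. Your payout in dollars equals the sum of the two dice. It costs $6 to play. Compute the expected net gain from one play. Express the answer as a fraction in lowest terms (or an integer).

Distribution of the sum of the two dice: 2 w.p. 1/60, 3 w.p. 1/30, 4 w.p. 1/20, 5 w.p. 1/15, 6 w.p. 1/12, 7 w.p. 1/10, …
E[payout] = (1/60)·2 + (1/30)·3 + (1/20)·4 + (1/15)·5 + (1/12)·6 + (1/10)·7 + (1/10)·8 + (1/10)·9 + (1/10)·10 + (1/10)·11 + (1/12)·12 + (1/15)·13 + (1/20)·14 + (1/30)·15 + (1/60)·16 = 9
Expected profit = 9 − 6 = 3

$3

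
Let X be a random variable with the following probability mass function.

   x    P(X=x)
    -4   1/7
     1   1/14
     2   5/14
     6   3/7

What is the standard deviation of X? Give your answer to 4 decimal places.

E[X] = 39/14, E[X²] = 269/14
Var(X) = E[X²] − (E[X])² = 269/14 − 1521/196 = 2245/196
SD(X) = √(2245/196) ≈ 3.3844

3.3844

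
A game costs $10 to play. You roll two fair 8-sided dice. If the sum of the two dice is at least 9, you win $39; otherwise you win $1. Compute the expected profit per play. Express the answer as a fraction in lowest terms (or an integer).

E[payout] = (7/16)·1 + (9/16)·39 = 179/8
Expected profit = 179/8 − 10 = 99/8

99/8 dollars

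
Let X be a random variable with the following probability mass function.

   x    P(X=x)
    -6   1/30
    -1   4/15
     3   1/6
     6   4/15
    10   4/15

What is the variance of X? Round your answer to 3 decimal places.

E[X] = (1/30)·(-6) + (4/15)·(-1) + (1/6)·3 + (4/15)·6 + (4/15)·10 = 43/10
E[X²] = (1/30)·36 + (4/15)·1 + (1/6)·9 + (4/15)·36 + (4/15)·100 = 1177/30
Var(X) = 1177/30 − (43/10)² = 6223/300 ≈ 20.743

20.743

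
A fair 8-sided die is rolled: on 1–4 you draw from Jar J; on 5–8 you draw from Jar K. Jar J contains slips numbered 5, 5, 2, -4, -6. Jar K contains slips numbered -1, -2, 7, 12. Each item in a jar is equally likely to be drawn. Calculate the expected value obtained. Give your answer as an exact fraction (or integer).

11/5

E[X | Jar J] = (5 + 5 + 2 − 4 − 6)/5 = 2/5
E[X | Jar K] = (-1 − 2 + 7 + 12)/4 = 4
E[X] = (1/2)·2/5 + (1/2)·4 = 11/5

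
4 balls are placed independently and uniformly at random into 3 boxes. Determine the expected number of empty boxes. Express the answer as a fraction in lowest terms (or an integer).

16/27

Let Xⱼ=1 if box j is empty. P(Xⱼ=1) = ((3-1)/3)^4 = 16/81.
By linearity, E[#empty] = 3·16/81 = 16/27.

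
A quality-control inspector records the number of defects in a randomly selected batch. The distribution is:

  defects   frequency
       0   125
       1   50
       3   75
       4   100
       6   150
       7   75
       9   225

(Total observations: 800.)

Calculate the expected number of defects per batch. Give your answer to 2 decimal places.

5.16

Total = 800, so P(defects=0) = 125/800, etc.
E[X] = (5/32)·0 + (1/16)·1 + (3/32)·3 + (1/8)·4 + (3/16)·6 + (3/32)·7 + (9/32)·9
     = 165/32 ≈ 5.16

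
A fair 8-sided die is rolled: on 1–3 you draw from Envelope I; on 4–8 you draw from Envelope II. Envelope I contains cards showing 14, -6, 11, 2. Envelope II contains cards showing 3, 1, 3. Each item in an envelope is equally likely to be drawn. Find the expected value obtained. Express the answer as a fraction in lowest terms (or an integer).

329/96

E[X | Envelope I] = (14 − 6 + 11 + 2)/4 = 21/4
E[X | Envelope II] = (3 + 1 + 3)/3 = 7/3
E[X] = (3/8)·21/4 + (5/8)·7/3 = 329/96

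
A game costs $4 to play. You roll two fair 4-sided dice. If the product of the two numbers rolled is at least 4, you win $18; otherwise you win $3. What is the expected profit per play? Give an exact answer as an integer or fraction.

E[payout] = (5/16)·3 + (11/16)·18 = 213/16
Expected profit = 213/16 − 4 = 149/16

149/16 dollars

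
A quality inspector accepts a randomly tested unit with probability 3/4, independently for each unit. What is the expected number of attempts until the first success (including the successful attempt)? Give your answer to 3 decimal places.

1.333

For a geometric distribution, E[trials] = 1/p = 1/(3/4) = 4/3.
≈ 1.333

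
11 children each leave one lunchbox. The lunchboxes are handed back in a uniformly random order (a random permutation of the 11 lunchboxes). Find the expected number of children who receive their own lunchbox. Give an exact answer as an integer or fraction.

Let Xᵢ = 1 if person i gets their own lunchbox. For each i, P(Xᵢ=1) = 1/11.
By linearity of expectation, E[X₁+…+X_11] = 11·(1/11) = 1.

1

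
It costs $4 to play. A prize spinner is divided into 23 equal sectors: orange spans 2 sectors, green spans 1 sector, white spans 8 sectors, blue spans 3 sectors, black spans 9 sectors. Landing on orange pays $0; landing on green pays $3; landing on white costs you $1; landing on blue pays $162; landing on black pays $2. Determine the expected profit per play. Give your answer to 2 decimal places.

E[payout] = (2/23)·0 + (1/23)·3 + (8/23)·(-1) + (3/23)·162 + (9/23)·2 = 499/23
Expected profit = 499/23 − 4 = 407/23 ≈ $17.70

$17.70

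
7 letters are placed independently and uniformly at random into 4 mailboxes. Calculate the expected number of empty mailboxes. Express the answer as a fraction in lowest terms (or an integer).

2187/4096

Let Xⱼ=1 if mailbox j is empty. P(Xⱼ=1) = ((4-1)/4)^7 = 2187/16384.
By linearity, E[#empty] = 4·2187/16384 = 2187/4096.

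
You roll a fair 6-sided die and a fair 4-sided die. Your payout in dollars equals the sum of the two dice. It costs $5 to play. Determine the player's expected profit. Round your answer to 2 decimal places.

Distribution of the sum of the two dice: 2 w.p. 1/24, 3 w.p. 1/12, 4 w.p. 1/8, 5 w.p. 1/6, 6 w.p. 1/6, 7 w.p. 1/6, …
E[payout] = (1/24)·2 + (1/12)·3 + (1/8)·4 + (1/6)·5 + (1/6)·6 + (1/6)·7 + (1/8)·8 + (1/12)·9 + (1/24)·10 = 6
Expected profit = 6 − 5 = 1 ≈ $1.00

$1.00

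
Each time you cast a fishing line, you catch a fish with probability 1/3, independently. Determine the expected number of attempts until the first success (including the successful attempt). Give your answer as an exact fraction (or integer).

3

For a geometric distribution, E[trials] = 1/p = 1/(1/3) = 3.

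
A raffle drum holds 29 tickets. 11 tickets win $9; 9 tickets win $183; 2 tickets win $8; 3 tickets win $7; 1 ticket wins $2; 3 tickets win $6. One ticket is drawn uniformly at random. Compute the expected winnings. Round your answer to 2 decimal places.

$62.17

E[payout] = (11/29)·9 + (9/29)·183 + (2/29)·8 + (3/29)·7 + (1/29)·2 + (3/29)·6 = 1803/29
≈ $62.17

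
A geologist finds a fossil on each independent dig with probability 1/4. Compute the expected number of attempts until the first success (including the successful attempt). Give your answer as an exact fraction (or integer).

For a geometric distribution, E[trials] = 1/p = 1/(1/4) = 4.

4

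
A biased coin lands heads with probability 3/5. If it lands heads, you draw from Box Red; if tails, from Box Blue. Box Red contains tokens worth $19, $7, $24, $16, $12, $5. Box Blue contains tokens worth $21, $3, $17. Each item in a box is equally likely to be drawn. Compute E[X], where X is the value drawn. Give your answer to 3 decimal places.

$13.767

E[X | Box Red] = (19 + 7 + 24 + 16 + 12 + 5)/6 = 83/6
E[X | Box Blue] = (21 + 3 + 17)/3 = 41/3
E[X] = (3/5)·83/6 + (2/5)·41/3 = 413/30 ≈ 13.767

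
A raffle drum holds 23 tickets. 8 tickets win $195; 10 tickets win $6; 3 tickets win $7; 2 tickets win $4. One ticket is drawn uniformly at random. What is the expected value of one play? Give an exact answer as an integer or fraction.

E[payout] = (8/23)·195 + (10/23)·6 + (3/23)·7 + (2/23)·4 = 1649/23

1649/23 dollars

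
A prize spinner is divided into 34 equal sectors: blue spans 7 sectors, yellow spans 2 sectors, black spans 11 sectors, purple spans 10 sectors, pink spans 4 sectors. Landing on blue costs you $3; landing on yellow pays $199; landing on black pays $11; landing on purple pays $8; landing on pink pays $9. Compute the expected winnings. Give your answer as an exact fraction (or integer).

307/17 dollars

E[payout] = (7/34)·(-3) + (2/34)·199 + (11/34)·11 + (10/34)·8 + (4/34)·9 = 307/17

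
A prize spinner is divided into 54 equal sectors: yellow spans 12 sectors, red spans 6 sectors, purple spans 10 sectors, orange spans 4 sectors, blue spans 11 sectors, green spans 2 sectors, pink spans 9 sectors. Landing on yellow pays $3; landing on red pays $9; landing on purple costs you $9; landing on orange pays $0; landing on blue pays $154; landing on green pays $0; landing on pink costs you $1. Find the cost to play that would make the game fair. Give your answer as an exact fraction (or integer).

1685/54 dollars

E[payout] = (12/54)·3 + (6/54)·9 + (10/54)·(-9) + (4/54)·0 + (11/54)·154 + (2/54)·0 + (9/54)·(-1) = 1685/54
Fair fee = E[payout] = 1685/54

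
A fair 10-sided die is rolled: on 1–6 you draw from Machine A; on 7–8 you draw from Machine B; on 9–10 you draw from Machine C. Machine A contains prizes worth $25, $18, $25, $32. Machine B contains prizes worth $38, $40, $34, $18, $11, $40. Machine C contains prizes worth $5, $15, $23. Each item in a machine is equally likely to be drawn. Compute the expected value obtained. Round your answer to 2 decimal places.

$23.90

E[X | Machine A] = (25 + 18 + 25 + 32)/4 = 25
E[X | Machine B] = (38 + 40 + 34 + 18 + 11 + 40)/6 = 181/6
E[X | Machine C] = (5 + 15 + 23)/3 = 43/3
E[X] = (3/5)·25 + (1/5)·181/6 + (1/5)·43/3 = 239/10 ≈ 23.90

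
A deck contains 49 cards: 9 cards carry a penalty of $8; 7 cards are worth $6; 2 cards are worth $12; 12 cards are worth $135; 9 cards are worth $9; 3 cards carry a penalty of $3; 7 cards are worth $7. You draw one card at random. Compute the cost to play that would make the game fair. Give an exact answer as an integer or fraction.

1735/49 dollars

E[payout] = (9/49)·(-8) + (7/49)·6 + (2/49)·12 + (12/49)·135 + (9/49)·9 + (3/49)·(-3) + (7/49)·7 = 1735/49
Fair fee = E[payout] = 1735/49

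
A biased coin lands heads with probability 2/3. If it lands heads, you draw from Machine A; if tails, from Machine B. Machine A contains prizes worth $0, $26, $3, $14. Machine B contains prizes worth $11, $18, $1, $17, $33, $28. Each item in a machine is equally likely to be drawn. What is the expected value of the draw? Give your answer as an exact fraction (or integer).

79/6 dollars

E[X | Machine A] = (0 + 26 + 3 + 14)/4 = 43/4
E[X | Machine B] = (11 + 18 + 1 + 17 + 33 + 28)/6 = 18
E[X] = (2/3)·43/4 + (1/3)·18 = 79/6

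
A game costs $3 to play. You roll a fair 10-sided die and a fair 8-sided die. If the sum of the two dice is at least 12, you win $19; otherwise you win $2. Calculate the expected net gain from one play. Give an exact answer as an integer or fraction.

E[payout] = (13/20)·2 + (7/20)·19 = 159/20
Expected profit = 159/20 − 3 = 99/20

99/20 dollars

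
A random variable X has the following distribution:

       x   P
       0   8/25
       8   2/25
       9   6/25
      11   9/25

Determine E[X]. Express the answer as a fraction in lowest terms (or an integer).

169/25

E[X] = (8/25)·0 + (2/25)·8 + (6/25)·9 + (9/25)·11
     = 169/25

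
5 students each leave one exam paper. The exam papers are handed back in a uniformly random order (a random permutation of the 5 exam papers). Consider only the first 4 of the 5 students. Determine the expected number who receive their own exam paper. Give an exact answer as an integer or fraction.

4/5

Let Xᵢ = 1 if person i gets their own exam paper. For each i, P(Xᵢ=1) = 1/5.
By linearity of expectation, E[X₁+…+X_4] = 4·(1/5) = 4/5.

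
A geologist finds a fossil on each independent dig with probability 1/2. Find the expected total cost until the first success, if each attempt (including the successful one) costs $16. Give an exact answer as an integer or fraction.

E[#attempts] = 1/p = 2; E[cost] = 16·2 = 32.

$32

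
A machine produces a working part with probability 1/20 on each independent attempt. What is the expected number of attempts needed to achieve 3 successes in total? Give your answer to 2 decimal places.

By linearity (sum of 3 independent geometric waits), E[trials] = 3/p = 3/(1/20) = 60.
≈ 60.00

60.00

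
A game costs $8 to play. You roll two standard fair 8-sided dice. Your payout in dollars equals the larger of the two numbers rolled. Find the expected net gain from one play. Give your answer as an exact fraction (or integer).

-35/16 dollars

Distribution of the larger of the two numbers rolled: 1 w.p. 1/64, 2 w.p. 3/64, 3 w.p. 5/64, 4 w.p. 7/64, 5 w.p. 9/64, 6 w.p. 11/64, …
E[payout] = (1/64)·1 + (3/64)·2 + (5/64)·3 + (7/64)·4 + (9/64)·5 + (11/64)·6 + (13/64)·7 + (15/64)·8 = 93/16
Expected profit = 93/16 − 8 = -35/16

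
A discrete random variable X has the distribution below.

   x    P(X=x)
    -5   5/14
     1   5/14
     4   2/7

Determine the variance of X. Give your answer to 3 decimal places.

13.776

E[X] = (5/14)·(-5) + (5/14)·1 + (2/7)·4 = -2/7
E[X²] = (5/14)·25 + (5/14)·1 + (2/7)·16 = 97/7
Var(X) = 97/7 − (-2/7)² = 675/49 ≈ 13.776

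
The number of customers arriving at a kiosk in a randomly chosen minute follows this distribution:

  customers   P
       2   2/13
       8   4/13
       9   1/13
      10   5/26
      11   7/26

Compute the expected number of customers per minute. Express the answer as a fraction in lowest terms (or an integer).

E[X] = (2/13)·2 + (4/13)·8 + (1/13)·9 + (5/26)·10 + (7/26)·11
     = 217/26

217/26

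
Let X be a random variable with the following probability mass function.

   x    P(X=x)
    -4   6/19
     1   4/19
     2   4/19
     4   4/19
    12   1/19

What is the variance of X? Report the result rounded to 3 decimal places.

16.343

E[X] = (6/19)·(-4) + (4/19)·1 + (4/19)·2 + (4/19)·4 + (1/19)·12 = 16/19
E[X²] = (6/19)·16 + (4/19)·1 + (4/19)·4 + (4/19)·16 + (1/19)·144 = 324/19
Var(X) = 324/19 − (16/19)² = 5900/361 ≈ 16.343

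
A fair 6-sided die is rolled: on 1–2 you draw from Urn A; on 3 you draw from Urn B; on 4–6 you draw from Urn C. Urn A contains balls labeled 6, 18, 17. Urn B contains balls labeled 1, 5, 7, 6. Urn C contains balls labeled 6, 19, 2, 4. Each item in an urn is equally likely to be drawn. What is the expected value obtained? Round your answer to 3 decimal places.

9.222

E[X | Urn A] = (6 + 18 + 17)/3 = 41/3
E[X | Urn B] = (1 + 5 + 7 + 6)/4 = 19/4
E[X | Urn C] = (6 + 19 + 2 + 4)/4 = 31/4
E[X] = (1/3)·41/3 + (1/6)·19/4 + (1/2)·31/4 = 83/9 ≈ 9.222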